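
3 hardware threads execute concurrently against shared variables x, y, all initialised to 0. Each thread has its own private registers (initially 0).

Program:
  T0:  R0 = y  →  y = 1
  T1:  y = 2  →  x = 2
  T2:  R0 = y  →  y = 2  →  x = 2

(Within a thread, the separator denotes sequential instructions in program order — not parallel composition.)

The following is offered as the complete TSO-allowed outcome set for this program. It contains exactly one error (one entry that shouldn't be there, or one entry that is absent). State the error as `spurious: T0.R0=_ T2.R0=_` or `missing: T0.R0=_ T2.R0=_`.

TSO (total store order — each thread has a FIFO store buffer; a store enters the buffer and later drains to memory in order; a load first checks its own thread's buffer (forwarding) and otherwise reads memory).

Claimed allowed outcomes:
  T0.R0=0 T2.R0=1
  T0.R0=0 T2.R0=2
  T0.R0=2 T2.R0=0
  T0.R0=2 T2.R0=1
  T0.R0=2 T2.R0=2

missing: T0.R0=0 T2.R0=0

outcome vector order: (T0.R0,T2.R0)
[TSO] allowed = {00; 01; 02; 20; 21; 22}
TSO∖claimed = {00}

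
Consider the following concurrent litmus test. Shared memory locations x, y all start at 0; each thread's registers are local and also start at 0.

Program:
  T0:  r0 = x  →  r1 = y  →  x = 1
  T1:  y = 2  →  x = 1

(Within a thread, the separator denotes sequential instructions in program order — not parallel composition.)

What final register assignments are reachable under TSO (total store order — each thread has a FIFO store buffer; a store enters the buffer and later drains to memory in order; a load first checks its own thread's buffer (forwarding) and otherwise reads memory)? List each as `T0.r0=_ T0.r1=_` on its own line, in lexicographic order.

outcome vector order: (T0.r0,T0.r1)
|TSO outcomes| = 3

T0.r0=0 T0.r1=0
T0.r0=0 T0.r1=2
T0.r0=1 T0.r1=2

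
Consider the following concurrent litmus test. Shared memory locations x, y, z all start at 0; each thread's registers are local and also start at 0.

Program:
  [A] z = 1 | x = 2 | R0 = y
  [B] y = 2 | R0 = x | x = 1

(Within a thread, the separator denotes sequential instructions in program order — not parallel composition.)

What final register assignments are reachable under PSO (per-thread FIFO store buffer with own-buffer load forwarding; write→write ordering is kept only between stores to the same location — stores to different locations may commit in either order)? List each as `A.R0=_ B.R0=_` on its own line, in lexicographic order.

outcome vector order: (A.R0,B.R0)
|PSO outcomes| = 4

A.R0=0 B.R0=0
A.R0=0 B.R0=2
A.R0=2 B.R0=0
A.R0=2 B.R0=2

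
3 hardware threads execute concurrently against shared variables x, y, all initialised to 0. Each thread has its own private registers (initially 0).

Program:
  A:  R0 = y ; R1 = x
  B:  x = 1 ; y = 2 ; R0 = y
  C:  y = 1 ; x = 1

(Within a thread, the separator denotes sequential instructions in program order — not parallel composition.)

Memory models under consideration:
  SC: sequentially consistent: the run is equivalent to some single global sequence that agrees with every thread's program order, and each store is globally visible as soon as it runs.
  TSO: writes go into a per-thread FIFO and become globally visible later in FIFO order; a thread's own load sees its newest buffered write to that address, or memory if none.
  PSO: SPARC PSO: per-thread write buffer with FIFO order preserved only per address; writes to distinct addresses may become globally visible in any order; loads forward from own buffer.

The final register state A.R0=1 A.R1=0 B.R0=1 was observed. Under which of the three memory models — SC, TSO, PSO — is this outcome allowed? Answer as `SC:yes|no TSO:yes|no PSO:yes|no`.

SC:no TSO:no PSO:yes

outcome vector order: (A.R0,A.R1,B.R0)
[SC] allowed = {(0,0,1) (0,0,2) (0,1,1) (0,1,2) (1,0,2) (1,1,1) (1,1,2) (2,1,1) (2,1,2)}
[TSO] allowed = {(0,0,1) (0,0,2) (0,1,1) (0,1,2) (1,0,2) (1,1,1) (1,1,2) (2,1,1) (2,1,2)}
[PSO] allowed = {(0,0,1) (0,0,2) (0,1,1) (0,1,2) (1,0,1) (1,0,2) (1,1,1) (1,1,2) (2,0,1) (2,0,2) (2,1,1) (2,1,2)}
target (1,0,1) ∈ {PSO}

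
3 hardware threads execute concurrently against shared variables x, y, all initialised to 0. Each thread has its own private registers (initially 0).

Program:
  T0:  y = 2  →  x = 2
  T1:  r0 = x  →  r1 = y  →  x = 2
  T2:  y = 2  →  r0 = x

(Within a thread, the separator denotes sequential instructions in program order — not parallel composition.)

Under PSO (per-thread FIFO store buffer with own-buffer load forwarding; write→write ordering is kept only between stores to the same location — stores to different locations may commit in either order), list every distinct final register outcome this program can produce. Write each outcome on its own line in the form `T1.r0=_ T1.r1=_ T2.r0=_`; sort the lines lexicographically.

outcome vector order: (T1.r0,T1.r1,T2.r0)
|PSO outcomes| = 8

T1.r0=0 T1.r1=0 T2.r0=0
T1.r0=0 T1.r1=0 T2.r0=2
T1.r0=0 T1.r1=2 T2.r0=0
T1.r0=0 T1.r1=2 T2.r0=2
T1.r0=2 T1.r1=0 T2.r0=0
T1.r0=2 T1.r1=0 T2.r0=2
T1.r0=2 T1.r1=2 T2.r0=0
T1.r0=2 T1.r1=2 T2.r0=2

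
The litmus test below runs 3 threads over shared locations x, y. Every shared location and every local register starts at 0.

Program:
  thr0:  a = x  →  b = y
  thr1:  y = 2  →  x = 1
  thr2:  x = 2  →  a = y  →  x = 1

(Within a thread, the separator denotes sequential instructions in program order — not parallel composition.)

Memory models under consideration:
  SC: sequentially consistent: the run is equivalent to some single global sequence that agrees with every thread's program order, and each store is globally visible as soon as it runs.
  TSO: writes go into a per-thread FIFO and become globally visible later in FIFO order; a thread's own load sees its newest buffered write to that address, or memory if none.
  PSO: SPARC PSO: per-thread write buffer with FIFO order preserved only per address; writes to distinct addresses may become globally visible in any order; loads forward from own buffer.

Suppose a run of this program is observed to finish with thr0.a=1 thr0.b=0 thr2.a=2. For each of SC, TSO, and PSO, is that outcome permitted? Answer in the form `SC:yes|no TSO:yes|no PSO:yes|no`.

SC:no TSO:no PSO:yes

outcome vector order: (thr0.a,thr0.b,thr2.a)
SC: 11 outcomes — {(0,0,0); (0,0,2); (0,2,0); (0,2,2); (1,0,0); (1,2,0); (1,2,2); (2,0,0); (2,0,2); (2,2,0); (2,2,2)}
TSO: 11 outcomes — {(0,0,0); (0,0,2); (0,2,0); (0,2,2); (1,0,0); (1,2,0); (1,2,2); (2,0,0); (2,0,2); (2,2,0); (2,2,2)}
PSO: 12 outcomes — {(0,0,0); (0,0,2); (0,2,0); (0,2,2); (1,0,0); (1,0,2); (1,2,0); (1,2,2); (2,0,0); (2,0,2); (2,2,0); (2,2,2)}
target (1,0,2) ∈ {PSO}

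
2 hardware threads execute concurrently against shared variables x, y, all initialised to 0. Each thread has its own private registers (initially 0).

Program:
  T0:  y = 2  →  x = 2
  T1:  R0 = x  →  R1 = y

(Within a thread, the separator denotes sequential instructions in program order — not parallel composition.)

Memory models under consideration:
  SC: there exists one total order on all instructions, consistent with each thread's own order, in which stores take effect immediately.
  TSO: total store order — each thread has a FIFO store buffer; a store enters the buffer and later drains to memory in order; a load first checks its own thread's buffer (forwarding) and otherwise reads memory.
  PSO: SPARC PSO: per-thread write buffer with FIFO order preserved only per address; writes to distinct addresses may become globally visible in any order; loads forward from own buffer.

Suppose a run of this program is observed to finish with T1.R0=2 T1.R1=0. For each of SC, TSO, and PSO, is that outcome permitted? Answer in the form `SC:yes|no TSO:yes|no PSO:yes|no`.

outcome vector order: (T1.R0,T1.R1)
SC (3): <0 0>; <0 2>; <2 2>
TSO (3): <0 0>; <0 2>; <2 2>
PSO (4): <0 0>; <0 2>; <2 0>; <2 2>
target <2 0> ∈ {PSO}

SC:no TSO:no PSO:yes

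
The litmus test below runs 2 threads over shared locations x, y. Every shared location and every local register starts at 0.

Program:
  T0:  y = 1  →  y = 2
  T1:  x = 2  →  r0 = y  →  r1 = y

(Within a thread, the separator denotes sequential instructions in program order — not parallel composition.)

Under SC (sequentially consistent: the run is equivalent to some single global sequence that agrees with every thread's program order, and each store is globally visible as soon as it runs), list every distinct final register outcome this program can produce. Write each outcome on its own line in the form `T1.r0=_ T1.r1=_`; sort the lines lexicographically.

T1.r0=0 T1.r1=0
T1.r0=0 T1.r1=1
T1.r0=0 T1.r1=2
T1.r0=1 T1.r1=1
T1.r0=1 T1.r1=2
T1.r0=2 T1.r1=2

outcome vector order: (T1.r0,T1.r1)
|SC outcomes| = 6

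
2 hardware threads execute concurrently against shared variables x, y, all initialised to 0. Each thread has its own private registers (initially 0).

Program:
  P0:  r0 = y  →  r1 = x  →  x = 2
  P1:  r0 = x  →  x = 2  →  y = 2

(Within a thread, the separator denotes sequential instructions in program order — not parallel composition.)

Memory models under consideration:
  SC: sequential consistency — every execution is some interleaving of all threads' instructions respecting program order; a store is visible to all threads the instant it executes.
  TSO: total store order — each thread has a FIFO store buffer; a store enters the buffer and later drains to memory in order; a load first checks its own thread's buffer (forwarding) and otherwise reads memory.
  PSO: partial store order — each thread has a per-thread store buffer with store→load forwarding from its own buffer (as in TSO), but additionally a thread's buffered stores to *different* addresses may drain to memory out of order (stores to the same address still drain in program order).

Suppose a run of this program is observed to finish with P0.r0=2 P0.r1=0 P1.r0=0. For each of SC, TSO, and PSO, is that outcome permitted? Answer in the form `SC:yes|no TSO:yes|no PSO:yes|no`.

outcome vector order: (P0.r0,P0.r1,P1.r0)
[SC] allowed = {(0,0,0); (0,0,2); (0,2,0); (2,2,0)}
[TSO] allowed = {(0,0,0); (0,0,2); (0,2,0); (2,2,0)}
[PSO] allowed = {(0,0,0); (0,0,2); (0,2,0); (2,0,0); (2,2,0)}
target (2,0,0) ∈ {PSO}

SC:no TSO:no PSO:yes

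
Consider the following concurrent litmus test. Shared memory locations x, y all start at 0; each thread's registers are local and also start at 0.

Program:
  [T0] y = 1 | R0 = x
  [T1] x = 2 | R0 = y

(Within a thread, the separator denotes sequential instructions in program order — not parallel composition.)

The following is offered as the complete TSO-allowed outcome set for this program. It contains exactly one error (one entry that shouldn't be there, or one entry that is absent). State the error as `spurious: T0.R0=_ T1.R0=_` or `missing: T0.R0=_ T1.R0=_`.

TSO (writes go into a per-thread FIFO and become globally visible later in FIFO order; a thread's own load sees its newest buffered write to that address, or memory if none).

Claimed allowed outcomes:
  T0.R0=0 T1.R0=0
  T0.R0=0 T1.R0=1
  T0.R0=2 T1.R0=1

missing: T0.R0=2 T1.R0=0

outcome vector order: (T0.R0,T1.R0)
TSO: 4 outcomes — {00; 01; 20; 21}
TSO∖claimed = {20}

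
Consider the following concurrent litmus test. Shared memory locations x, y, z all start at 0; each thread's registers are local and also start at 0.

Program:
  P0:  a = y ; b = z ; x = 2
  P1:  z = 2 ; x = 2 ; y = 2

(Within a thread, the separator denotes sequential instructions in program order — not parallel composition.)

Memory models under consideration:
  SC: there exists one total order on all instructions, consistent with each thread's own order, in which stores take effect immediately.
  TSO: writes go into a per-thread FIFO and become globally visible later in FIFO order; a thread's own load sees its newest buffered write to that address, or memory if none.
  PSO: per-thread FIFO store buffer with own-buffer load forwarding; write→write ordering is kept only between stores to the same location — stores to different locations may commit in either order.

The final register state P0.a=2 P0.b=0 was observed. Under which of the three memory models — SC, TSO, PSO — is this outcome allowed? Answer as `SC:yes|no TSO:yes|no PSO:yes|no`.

outcome vector order: (P0.a,P0.b)
[SC] allowed = {0/0, 0/2, 2/2}
[TSO] allowed = {0/0, 0/2, 2/2}
[PSO] allowed = {0/0, 0/2, 2/0, 2/2}
target 2/0 ∈ {PSO}

SC:no TSO:no PSO:yes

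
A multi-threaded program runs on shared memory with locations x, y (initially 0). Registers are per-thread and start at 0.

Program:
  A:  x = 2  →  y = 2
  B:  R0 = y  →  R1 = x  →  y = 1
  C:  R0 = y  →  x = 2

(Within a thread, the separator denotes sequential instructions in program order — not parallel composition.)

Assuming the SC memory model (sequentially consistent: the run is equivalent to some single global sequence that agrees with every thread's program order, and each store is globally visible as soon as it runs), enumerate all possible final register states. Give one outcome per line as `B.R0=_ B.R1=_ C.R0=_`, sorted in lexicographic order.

outcome vector order: (B.R0,B.R1,C.R0)
|SC outcomes| = 9

B.R0=0 B.R1=0 C.R0=0
B.R0=0 B.R1=0 C.R0=1
B.R0=0 B.R1=0 C.R0=2
B.R0=0 B.R1=2 C.R0=0
B.R0=0 B.R1=2 C.R0=1
B.R0=0 B.R1=2 C.R0=2
B.R0=2 B.R1=2 C.R0=0
B.R0=2 B.R1=2 C.R0=1
B.R0=2 B.R1=2 C.R0=2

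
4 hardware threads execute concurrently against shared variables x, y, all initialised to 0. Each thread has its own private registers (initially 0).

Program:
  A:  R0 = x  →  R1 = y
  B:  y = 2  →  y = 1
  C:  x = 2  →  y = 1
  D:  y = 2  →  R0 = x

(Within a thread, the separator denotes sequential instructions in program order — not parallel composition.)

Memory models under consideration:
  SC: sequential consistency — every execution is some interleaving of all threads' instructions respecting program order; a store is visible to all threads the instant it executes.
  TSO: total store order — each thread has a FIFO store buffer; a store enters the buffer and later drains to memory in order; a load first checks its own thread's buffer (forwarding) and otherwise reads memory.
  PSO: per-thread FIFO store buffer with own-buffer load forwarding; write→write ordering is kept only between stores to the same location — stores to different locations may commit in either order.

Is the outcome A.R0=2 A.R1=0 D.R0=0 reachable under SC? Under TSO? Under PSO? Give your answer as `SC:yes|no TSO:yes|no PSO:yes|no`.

SC:no TSO:yes PSO:yes

outcome vector order: (A.R0,A.R1,D.R0)
under SC → 0/0/0 0/0/2 0/1/0 0/1/2 0/2/0 0/2/2 2/0/2 2/1/0 2/1/2 2/2/0 2/2/2
under TSO → 0/0/0 0/0/2 0/1/0 0/1/2 0/2/0 0/2/2 2/0/0 2/0/2 2/1/0 2/1/2 2/2/0 2/2/2
under PSO → 0/0/0 0/0/2 0/1/0 0/1/2 0/2/0 0/2/2 2/0/0 2/0/2 2/1/0 2/1/2 2/2/0 2/2/2
target 2/0/0 ∈ {TSO,PSO}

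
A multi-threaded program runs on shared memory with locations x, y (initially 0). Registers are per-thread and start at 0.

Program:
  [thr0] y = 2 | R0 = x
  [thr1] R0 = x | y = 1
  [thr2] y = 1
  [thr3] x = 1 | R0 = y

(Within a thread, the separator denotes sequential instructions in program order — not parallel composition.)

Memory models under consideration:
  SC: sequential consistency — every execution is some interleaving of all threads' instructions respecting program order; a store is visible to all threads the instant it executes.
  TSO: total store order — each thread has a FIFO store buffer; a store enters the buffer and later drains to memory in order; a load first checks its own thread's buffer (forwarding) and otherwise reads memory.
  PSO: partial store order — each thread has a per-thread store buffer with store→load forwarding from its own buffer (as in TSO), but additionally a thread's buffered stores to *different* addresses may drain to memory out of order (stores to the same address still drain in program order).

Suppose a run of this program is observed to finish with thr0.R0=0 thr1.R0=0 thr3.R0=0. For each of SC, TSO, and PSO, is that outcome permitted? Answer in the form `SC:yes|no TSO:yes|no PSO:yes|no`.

outcome vector order: (thr0.R0,thr1.R0,thr3.R0)
SC (10): 0/0/1, 0/0/2, 0/1/1, 0/1/2, 1/0/0, 1/0/1, 1/0/2, 1/1/0, 1/1/1, 1/1/2
TSO (12): 0/0/0, 0/0/1, 0/0/2, 0/1/0, 0/1/1, 0/1/2, 1/0/0, 1/0/1, 1/0/2, 1/1/0, 1/1/1, 1/1/2
PSO (12): 0/0/0, 0/0/1, 0/0/2, 0/1/0, 0/1/1, 0/1/2, 1/0/0, 1/0/1, 1/0/2, 1/1/0, 1/1/1, 1/1/2
target 0/0/0 ∈ {TSO,PSO}

SC:no TSO:yes PSO:yes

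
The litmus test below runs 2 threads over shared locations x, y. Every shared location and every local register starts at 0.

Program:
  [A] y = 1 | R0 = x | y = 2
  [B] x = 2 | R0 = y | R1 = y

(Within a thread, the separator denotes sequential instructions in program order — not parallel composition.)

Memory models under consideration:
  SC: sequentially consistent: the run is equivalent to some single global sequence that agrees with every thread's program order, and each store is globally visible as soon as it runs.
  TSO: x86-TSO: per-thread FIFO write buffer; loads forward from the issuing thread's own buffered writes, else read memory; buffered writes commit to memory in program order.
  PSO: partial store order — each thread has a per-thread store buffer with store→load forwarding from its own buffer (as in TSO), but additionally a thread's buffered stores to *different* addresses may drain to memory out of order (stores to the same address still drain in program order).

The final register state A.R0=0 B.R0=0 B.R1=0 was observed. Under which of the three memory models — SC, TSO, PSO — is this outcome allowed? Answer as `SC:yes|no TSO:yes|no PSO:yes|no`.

outcome vector order: (A.R0,B.R0,B.R1)
SC (9): 011 012 022 200 201 202 211 212 222
TSO (12): 000 001 002 011 012 022 200 201 202 211 212 222
PSO (12): 000 001 002 011 012 022 200 201 202 211 212 222
target 000 ∈ {TSO,PSO}

SC:no TSO:yes PSO:yes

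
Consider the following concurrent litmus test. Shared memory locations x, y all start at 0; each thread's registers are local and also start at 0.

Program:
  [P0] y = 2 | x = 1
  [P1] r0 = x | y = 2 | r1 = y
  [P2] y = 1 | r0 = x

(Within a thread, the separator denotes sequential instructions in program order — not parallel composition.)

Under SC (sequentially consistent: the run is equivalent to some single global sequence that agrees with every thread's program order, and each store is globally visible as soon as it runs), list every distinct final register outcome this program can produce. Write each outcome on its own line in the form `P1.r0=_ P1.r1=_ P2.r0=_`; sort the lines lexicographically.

P1.r0=0 P1.r1=1 P2.r0=0
P1.r0=0 P1.r1=1 P2.r0=1
P1.r0=0 P1.r1=2 P2.r0=0
P1.r0=0 P1.r1=2 P2.r0=1
P1.r0=1 P1.r1=1 P2.r0=1
P1.r0=1 P1.r1=2 P2.r0=0
P1.r0=1 P1.r1=2 P2.r0=1

outcome vector order: (P1.r0,P1.r1,P2.r0)
|SC outcomes| = 7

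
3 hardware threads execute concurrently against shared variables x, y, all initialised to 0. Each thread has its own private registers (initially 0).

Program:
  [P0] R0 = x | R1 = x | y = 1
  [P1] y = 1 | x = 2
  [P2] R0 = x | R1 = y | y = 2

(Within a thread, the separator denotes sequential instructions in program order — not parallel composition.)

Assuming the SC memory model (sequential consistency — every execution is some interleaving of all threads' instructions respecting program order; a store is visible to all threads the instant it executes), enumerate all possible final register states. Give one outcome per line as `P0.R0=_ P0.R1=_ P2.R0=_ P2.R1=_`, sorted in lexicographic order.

outcome vector order: (P0.R0,P0.R1,P2.R0,P2.R1)
|SC outcomes| = 9

P0.R0=0 P0.R1=0 P2.R0=0 P2.R1=0
P0.R0=0 P0.R1=0 P2.R0=0 P2.R1=1
P0.R0=0 P0.R1=0 P2.R0=2 P2.R1=1
P0.R0=0 P0.R1=2 P2.R0=0 P2.R1=0
P0.R0=0 P0.R1=2 P2.R0=0 P2.R1=1
P0.R0=0 P0.R1=2 P2.R0=2 P2.R1=1
P0.R0=2 P0.R1=2 P2.R0=0 P2.R1=0
P0.R0=2 P0.R1=2 P2.R0=0 P2.R1=1
P0.R0=2 P0.R1=2 P2.R0=2 P2.R1=1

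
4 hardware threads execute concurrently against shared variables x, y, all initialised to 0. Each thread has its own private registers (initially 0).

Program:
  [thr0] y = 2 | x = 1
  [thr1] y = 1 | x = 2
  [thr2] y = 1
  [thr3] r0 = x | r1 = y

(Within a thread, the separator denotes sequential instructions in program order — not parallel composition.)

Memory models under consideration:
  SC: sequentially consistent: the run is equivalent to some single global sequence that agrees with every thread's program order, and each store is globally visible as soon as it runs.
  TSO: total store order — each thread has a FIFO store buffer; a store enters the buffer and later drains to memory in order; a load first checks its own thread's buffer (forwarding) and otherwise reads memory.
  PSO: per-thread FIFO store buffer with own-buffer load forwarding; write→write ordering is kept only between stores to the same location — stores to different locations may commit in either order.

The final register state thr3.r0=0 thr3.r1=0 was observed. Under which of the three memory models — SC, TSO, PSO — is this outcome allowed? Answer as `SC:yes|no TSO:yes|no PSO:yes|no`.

outcome vector order: (thr3.r0,thr3.r1)
SC (7): 0/0 0/1 0/2 1/1 1/2 2/1 2/2
TSO (7): 0/0 0/1 0/2 1/1 1/2 2/1 2/2
PSO (9): 0/0 0/1 0/2 1/0 1/1 1/2 2/0 2/1 2/2
target 0/0 ∈ {SC,TSO,PSO}

SC:yes TSO:yes PSO:yes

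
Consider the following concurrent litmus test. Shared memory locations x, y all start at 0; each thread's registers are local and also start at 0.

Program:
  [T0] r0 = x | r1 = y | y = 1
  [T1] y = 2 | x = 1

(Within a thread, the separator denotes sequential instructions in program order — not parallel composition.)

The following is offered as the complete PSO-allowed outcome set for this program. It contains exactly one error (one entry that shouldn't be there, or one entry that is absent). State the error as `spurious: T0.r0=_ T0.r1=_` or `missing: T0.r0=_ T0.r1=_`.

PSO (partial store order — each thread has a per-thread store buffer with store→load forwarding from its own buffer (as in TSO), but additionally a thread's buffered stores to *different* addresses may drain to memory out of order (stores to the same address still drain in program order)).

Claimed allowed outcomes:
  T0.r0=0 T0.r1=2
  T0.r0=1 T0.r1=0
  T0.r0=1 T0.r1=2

outcome vector order: (T0.r0,T0.r1)
PSO (4): 0/0 0/2 1/0 1/2
PSO∖claimed = {0/0}

missing: T0.r0=0 T0.r1=0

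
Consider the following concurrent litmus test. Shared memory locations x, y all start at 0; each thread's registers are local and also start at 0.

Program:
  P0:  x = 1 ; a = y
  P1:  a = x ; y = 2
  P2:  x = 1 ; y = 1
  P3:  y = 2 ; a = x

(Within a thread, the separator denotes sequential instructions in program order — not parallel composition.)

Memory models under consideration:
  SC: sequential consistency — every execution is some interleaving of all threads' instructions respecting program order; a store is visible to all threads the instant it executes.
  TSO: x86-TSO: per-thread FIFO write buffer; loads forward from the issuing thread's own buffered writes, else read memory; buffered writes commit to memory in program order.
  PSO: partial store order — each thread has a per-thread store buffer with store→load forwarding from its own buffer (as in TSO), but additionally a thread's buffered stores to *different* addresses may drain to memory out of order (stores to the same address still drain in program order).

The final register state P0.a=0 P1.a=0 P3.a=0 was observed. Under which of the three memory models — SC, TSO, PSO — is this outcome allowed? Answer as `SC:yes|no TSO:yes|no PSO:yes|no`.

outcome vector order: (P0.a,P1.a,P3.a)
under SC → <0 0 1>; <0 1 1>; <1 0 0>; <1 0 1>; <1 1 0>; <1 1 1>; <2 0 0>; <2 0 1>; <2 1 0>; <2 1 1>
under TSO → <0 0 0>; <0 0 1>; <0 1 0>; <0 1 1>; <1 0 0>; <1 0 1>; <1 1 0>; <1 1 1>; <2 0 0>; <2 0 1>; <2 1 0>; <2 1 1>
under PSO → <0 0 0>; <0 0 1>; <0 1 0>; <0 1 1>; <1 0 0>; <1 0 1>; <1 1 0>; <1 1 1>; <2 0 0>; <2 0 1>; <2 1 0>; <2 1 1>
target <0 0 0> ∈ {TSO,PSO}

SC:no TSO:yes PSO:yes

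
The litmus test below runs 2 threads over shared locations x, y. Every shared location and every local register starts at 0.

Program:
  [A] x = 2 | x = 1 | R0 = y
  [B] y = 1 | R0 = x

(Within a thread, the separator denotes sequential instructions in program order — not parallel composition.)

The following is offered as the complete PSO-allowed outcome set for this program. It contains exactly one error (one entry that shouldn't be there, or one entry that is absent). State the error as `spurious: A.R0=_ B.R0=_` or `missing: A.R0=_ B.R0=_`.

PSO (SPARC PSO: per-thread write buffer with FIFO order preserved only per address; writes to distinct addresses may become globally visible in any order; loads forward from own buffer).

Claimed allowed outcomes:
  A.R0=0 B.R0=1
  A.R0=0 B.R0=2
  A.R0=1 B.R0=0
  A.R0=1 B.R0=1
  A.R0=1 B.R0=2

outcome vector order: (A.R0,B.R0)
under PSO → <0 0>; <0 1>; <0 2>; <1 0>; <1 1>; <1 2>
PSO∖claimed = {<0 0>}

missing: A.R0=0 B.R0=0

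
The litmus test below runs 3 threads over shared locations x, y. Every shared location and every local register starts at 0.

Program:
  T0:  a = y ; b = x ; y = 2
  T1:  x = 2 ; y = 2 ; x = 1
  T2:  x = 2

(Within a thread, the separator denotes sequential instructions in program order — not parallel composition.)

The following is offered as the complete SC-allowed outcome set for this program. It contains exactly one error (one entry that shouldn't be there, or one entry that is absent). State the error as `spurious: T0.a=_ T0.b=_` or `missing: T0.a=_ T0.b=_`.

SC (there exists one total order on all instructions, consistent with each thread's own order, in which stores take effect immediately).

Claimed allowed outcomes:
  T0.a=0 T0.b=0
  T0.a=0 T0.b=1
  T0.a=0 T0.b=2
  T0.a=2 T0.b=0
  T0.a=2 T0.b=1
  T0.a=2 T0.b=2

outcome vector order: (T0.a,T0.b)
SC (5): 00, 01, 02, 21, 22
claimed∖SC = {20}

spurious: T0.a=2 T0.b=0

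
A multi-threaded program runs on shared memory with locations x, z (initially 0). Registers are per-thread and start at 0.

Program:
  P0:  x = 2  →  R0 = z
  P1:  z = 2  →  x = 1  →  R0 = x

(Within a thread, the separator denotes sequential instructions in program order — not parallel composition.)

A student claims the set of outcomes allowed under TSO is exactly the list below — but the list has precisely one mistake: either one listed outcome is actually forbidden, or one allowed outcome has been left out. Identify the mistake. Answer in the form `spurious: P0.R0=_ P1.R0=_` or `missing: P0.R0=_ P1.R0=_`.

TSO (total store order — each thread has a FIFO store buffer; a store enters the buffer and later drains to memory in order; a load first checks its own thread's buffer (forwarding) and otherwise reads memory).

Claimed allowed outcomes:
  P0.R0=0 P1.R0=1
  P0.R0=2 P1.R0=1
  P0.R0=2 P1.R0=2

outcome vector order: (P0.R0,P1.R0)
[TSO] allowed = {0/1, 0/2, 2/1, 2/2}
TSO∖claimed = {0/2}

missing: P0.R0=0 P1.R0=2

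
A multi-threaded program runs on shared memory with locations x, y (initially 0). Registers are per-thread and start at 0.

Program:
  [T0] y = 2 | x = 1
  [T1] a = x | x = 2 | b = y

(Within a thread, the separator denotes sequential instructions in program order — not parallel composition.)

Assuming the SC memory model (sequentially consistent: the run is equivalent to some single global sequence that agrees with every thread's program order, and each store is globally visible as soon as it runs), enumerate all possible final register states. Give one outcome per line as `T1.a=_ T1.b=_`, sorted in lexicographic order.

outcome vector order: (T1.a,T1.b)
|SC outcomes| = 3

T1.a=0 T1.b=0
T1.a=0 T1.b=2
T1.a=1 T1.b=2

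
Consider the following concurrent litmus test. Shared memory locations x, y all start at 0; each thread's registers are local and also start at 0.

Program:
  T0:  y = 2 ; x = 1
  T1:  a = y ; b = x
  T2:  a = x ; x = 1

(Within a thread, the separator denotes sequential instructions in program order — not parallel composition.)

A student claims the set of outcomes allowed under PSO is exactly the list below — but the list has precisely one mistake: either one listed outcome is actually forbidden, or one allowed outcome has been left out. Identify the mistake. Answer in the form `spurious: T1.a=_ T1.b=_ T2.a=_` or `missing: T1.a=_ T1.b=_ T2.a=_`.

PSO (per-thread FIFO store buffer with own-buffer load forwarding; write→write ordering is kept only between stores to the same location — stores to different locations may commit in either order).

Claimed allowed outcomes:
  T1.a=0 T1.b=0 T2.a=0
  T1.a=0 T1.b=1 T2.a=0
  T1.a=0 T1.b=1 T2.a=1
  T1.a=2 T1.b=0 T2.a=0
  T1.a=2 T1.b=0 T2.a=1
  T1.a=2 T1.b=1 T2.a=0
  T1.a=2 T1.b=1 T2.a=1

outcome vector order: (T1.a,T1.b,T2.a)
under PSO → 000 001 010 011 200 201 210 211
PSO∖claimed = {001}

missing: T1.a=0 T1.b=0 T2.a=1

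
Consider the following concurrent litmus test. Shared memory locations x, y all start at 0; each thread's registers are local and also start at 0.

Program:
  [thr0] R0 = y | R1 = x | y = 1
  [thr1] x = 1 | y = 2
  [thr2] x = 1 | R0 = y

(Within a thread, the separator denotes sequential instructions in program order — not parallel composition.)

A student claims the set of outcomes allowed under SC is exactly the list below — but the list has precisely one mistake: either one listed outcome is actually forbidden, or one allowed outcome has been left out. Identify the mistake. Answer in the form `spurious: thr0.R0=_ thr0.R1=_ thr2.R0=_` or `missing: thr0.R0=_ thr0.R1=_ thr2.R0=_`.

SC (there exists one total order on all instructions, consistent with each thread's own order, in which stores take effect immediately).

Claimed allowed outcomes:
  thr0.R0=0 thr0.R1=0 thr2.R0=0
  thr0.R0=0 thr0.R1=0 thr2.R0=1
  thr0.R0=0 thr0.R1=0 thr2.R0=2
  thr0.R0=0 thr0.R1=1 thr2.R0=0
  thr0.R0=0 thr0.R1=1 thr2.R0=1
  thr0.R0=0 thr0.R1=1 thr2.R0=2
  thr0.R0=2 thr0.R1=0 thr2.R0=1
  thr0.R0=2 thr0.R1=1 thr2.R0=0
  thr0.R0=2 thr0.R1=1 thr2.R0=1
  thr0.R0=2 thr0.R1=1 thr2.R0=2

outcome vector order: (thr0.R0,thr0.R1,thr2.R0)
under SC → 0/0/0 0/0/1 0/0/2 0/1/0 0/1/1 0/1/2 2/1/0 2/1/1 2/1/2
claimed∖SC = {2/0/1}

spurious: thr0.R0=2 thr0.R1=0 thr2.R0=1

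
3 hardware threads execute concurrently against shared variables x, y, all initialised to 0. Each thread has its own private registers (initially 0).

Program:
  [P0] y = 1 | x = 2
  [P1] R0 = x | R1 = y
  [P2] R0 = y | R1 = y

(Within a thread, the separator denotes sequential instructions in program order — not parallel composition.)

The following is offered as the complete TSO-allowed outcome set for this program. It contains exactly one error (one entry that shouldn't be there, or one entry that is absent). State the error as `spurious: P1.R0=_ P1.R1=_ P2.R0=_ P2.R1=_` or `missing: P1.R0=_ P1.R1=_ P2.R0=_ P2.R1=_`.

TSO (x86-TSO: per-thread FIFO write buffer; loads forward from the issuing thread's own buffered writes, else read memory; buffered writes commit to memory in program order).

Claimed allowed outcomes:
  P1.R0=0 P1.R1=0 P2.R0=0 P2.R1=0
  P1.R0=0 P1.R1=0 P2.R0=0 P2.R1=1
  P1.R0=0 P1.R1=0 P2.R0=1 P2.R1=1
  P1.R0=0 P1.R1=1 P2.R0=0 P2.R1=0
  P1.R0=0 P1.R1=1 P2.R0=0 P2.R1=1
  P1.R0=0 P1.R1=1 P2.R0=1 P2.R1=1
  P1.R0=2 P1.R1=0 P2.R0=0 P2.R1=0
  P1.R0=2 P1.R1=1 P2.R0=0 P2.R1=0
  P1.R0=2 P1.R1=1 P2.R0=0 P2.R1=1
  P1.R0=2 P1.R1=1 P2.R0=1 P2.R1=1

spurious: P1.R0=2 P1.R1=0 P2.R0=0 P2.R1=0

outcome vector order: (P1.R0,P1.R1,P2.R0,P2.R1)
TSO: 9 outcomes — {0/0/0/0; 0/0/0/1; 0/0/1/1; 0/1/0/0; 0/1/0/1; 0/1/1/1; 2/1/0/0; 2/1/0/1; 2/1/1/1}
claimed∖TSO = {2/0/0/0}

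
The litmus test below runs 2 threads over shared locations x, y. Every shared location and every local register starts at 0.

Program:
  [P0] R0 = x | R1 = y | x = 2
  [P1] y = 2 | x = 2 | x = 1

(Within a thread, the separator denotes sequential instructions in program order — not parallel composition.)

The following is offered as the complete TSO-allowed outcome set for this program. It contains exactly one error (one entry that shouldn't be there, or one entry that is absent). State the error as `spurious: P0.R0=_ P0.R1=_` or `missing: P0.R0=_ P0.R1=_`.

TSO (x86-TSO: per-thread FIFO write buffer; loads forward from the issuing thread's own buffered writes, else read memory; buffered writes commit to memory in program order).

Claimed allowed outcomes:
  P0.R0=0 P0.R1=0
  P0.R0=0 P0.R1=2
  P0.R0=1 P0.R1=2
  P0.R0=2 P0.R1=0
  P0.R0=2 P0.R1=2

outcome vector order: (P0.R0,P0.R1)
[TSO] allowed = {00, 02, 12, 22}
claimed∖TSO = {20}

spurious: P0.R0=2 P0.R1=0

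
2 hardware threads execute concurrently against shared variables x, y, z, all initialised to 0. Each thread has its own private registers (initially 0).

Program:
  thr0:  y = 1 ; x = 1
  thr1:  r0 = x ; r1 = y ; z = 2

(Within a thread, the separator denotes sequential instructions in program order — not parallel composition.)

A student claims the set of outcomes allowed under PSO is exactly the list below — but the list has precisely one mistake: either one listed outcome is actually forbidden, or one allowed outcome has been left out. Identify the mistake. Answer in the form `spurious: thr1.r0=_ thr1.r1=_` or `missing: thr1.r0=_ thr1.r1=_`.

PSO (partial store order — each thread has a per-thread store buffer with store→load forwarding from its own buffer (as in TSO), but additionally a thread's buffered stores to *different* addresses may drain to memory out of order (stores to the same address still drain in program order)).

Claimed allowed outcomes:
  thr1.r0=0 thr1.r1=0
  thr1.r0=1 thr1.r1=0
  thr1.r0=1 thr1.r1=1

outcome vector order: (thr1.r0,thr1.r1)
under PSO → 00, 01, 10, 11
PSO∖claimed = {01}

missing: thr1.r0=0 thr1.r1=1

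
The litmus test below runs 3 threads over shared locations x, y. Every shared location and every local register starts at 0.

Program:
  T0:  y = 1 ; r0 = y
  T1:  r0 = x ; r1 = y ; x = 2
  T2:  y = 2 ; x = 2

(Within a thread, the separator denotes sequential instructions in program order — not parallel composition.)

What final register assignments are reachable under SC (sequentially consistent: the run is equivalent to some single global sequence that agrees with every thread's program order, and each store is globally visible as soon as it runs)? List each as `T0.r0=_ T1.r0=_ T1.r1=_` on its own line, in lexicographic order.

T0.r0=1 T1.r0=0 T1.r1=0
T0.r0=1 T1.r0=0 T1.r1=1
T0.r0=1 T1.r0=0 T1.r1=2
T0.r0=1 T1.r0=2 T1.r1=1
T0.r0=1 T1.r0=2 T1.r1=2
T0.r0=2 T1.r0=0 T1.r1=0
T0.r0=2 T1.r0=0 T1.r1=1
T0.r0=2 T1.r0=0 T1.r1=2
T0.r0=2 T1.r0=2 T1.r1=2

outcome vector order: (T0.r0,T1.r0,T1.r1)
|SC outcomes| = 9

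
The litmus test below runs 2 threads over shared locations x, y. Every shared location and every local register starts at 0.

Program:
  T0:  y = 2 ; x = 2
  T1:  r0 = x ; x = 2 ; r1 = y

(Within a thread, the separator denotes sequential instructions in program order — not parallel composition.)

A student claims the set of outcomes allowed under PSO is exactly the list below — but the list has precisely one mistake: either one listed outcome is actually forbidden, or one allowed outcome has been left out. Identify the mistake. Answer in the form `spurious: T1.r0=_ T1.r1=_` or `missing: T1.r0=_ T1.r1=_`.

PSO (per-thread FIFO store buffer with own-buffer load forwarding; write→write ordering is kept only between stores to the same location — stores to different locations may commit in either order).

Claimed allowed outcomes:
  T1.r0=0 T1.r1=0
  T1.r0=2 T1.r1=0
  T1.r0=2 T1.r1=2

missing: T1.r0=0 T1.r1=2

outcome vector order: (T1.r0,T1.r1)
under PSO → 00; 02; 20; 22
PSO∖claimed = {02}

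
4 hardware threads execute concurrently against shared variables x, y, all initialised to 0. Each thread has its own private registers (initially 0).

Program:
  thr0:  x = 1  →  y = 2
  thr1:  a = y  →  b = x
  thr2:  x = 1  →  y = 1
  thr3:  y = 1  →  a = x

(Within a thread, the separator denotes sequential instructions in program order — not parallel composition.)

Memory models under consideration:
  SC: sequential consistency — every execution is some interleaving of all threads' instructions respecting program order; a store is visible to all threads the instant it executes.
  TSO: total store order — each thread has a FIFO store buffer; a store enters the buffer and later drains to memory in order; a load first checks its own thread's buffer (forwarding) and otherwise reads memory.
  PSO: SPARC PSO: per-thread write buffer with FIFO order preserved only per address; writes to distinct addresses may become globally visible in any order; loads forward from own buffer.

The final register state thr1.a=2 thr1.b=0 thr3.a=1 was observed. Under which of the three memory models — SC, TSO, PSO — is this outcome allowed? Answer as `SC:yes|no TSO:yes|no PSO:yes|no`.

outcome vector order: (thr1.a,thr1.b,thr3.a)
under SC → (0,0,0) (0,0,1) (0,1,0) (0,1,1) (1,0,0) (1,0,1) (1,1,0) (1,1,1) (2,1,0) (2,1,1)
under TSO → (0,0,0) (0,0,1) (0,1,0) (0,1,1) (1,0,0) (1,0,1) (1,1,0) (1,1,1) (2,1,0) (2,1,1)
under PSO → (0,0,0) (0,0,1) (0,1,0) (0,1,1) (1,0,0) (1,0,1) (1,1,0) (1,1,1) (2,0,0) (2,0,1) (2,1,0) (2,1,1)
target (2,0,1) ∈ {PSO}

SC:no TSO:no PSO:yes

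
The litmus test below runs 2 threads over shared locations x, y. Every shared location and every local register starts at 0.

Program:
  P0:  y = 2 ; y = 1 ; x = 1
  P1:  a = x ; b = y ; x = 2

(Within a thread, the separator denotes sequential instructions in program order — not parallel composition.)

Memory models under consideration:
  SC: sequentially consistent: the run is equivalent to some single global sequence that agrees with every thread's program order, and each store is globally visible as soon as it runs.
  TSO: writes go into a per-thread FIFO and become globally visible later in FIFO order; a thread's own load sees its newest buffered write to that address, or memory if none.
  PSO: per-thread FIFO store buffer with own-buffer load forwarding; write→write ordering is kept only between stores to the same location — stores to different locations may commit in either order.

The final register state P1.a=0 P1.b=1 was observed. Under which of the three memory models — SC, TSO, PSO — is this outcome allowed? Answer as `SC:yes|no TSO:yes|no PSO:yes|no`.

SC:yes TSO:yes PSO:yes

outcome vector order: (P1.a,P1.b)
SC (4): <0 0>; <0 1>; <0 2>; <1 1>
TSO (4): <0 0>; <0 1>; <0 2>; <1 1>
PSO (6): <0 0>; <0 1>; <0 2>; <1 0>; <1 1>; <1 2>
target <0 1> ∈ {SC,TSO,PSO}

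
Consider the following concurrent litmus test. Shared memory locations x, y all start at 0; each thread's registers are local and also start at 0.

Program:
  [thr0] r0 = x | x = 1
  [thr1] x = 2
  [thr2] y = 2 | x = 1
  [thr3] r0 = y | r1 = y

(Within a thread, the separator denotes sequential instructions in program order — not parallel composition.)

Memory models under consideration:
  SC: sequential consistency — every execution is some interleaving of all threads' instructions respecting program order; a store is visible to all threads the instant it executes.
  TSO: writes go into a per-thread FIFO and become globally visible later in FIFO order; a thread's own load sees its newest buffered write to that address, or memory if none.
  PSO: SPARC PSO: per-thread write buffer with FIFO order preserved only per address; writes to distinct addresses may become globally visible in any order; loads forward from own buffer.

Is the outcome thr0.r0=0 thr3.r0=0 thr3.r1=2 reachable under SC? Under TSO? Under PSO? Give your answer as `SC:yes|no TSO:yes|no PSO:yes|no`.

SC:yes TSO:yes PSO:yes

outcome vector order: (thr0.r0,thr3.r0,thr3.r1)
under SC → <0 0 0>; <0 0 2>; <0 2 2>; <1 0 0>; <1 0 2>; <1 2 2>; <2 0 0>; <2 0 2>; <2 2 2>
under TSO → <0 0 0>; <0 0 2>; <0 2 2>; <1 0 0>; <1 0 2>; <1 2 2>; <2 0 0>; <2 0 2>; <2 2 2>
under PSO → <0 0 0>; <0 0 2>; <0 2 2>; <1 0 0>; <1 0 2>; <1 2 2>; <2 0 0>; <2 0 2>; <2 2 2>
target <0 0 2> ∈ {SC,TSO,PSO}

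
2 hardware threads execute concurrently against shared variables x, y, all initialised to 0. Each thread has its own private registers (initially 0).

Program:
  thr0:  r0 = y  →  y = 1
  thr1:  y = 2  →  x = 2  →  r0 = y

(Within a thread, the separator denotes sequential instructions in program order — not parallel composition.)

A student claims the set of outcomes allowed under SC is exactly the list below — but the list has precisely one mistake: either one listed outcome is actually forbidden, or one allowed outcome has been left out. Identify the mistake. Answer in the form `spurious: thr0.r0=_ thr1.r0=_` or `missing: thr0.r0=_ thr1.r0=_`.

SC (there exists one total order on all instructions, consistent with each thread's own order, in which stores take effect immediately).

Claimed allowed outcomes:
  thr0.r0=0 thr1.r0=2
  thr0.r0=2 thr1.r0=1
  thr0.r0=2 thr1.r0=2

outcome vector order: (thr0.r0,thr1.r0)
SC (4): 01, 02, 21, 22
SC∖claimed = {01}

missing: thr0.r0=0 thr1.r0=1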